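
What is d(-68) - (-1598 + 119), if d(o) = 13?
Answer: 1492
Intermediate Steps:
d(-68) - (-1598 + 119) = 13 - (-1598 + 119) = 13 - 1*(-1479) = 13 + 1479 = 1492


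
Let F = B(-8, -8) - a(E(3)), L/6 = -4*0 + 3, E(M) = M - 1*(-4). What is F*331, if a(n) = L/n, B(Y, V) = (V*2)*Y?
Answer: 290618/7 ≈ 41517.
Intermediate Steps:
E(M) = 4 + M (E(M) = M + 4 = 4 + M)
B(Y, V) = 2*V*Y (B(Y, V) = (2*V)*Y = 2*V*Y)
L = 18 (L = 6*(-4*0 + 3) = 6*(0 + 3) = 6*3 = 18)
a(n) = 18/n
F = 878/7 (F = 2*(-8)*(-8) - 18/(4 + 3) = 128 - 18/7 = 878/7 ≈ 125.43)
F*331 = (878/7)*331 = 290618/7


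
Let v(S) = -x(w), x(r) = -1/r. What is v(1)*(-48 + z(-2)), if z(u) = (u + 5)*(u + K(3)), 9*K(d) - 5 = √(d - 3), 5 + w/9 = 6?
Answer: -157/27 ≈ -5.8148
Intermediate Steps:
w = 9 (w = -45 + 9*6 = -45 + 54 = 9)
K(d) = 5/9 + √(-3 + d)/9 (K(d) = 5/9 + √(d - 3)/9 = 5/9 + √(-3 + d)/9)
z(u) = (5 + u)*(5/9 + u) (z(u) = (u + 5)*(u + (5/9 + √(-3 + 3)/9)) = (5 + u)*(u + (5/9 + √0/9)) = (5 + u)*(u + (5/9 + (⅑)*0)) = (5 + u)*(u + (5/9 + 0)) = (5 + u)*(u + 5/9) = (5 + u)*(5/9 + u))
v(S) = ⅑ (v(S) = -(-1)/9 = -1*(-⅑) = ⅑)
v(1)*(-48 + z(-2)) = (-48 + (25/9 + (-2)² + (50/9)*(-2)))/9 = (-48 + (25/9 + 4 - 100/9))/9 = (-48 - 13/3)/9 = (⅑)*(-157/3) = -157/27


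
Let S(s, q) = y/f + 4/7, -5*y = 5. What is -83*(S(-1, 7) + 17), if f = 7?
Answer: -10126/7 ≈ -1446.6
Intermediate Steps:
y = -1 (y = -⅕*5 = -1)
S(s, q) = 3/7 (S(s, q) = -1/7 + 4/7 = -1*⅐ + 4*(⅐) = -⅐ + 4/7 = 3/7)
-83*(S(-1, 7) + 17) = -83*(3/7 + 17) = -83*122/7 = -10126/7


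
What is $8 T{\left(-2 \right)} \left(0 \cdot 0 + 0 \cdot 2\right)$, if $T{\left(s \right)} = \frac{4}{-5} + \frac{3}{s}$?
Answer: $0$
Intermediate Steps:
$T{\left(s \right)} = - \frac{4}{5} + \frac{3}{s}$ ($T{\left(s \right)} = 4 \left(- \frac{1}{5}\right) + \frac{3}{s} = - \frac{4}{5} + \frac{3}{s}$)
$8 T{\left(-2 \right)} \left(0 \cdot 0 + 0 \cdot 2\right) = 8 \left(- \frac{4}{5} + \frac{3}{-2}\right) \left(0 \cdot 0 + 0 \cdot 2\right) = 8 \left(- \frac{4}{5} + 3 \left(- \frac{1}{2}\right)\right) \left(0 + 0\right) = 8 \left(- \frac{4}{5} - \frac{3}{2}\right) 0 = 8 \left(- \frac{23}{10}\right) 0 = \left(- \frac{92}{5}\right) 0 = 0$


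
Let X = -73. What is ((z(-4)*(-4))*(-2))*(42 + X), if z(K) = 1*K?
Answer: 992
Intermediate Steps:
z(K) = K
((z(-4)*(-4))*(-2))*(42 + X) = (-4*(-4)*(-2))*(42 - 73) = (16*(-2))*(-31) = -32*(-31) = 992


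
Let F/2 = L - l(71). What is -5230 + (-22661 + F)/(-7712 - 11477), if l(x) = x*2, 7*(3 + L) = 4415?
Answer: -702357463/134323 ≈ -5228.9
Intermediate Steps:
L = 4394/7 (L = -3 + (⅐)*4415 = -3 + 4415/7 = 4394/7 ≈ 627.71)
l(x) = 2*x
F = 6800/7 (F = 2*(4394/7 - 2*71) = 2*(4394/7 - 1*142) = 2*(4394/7 - 142) = 2*(3400/7) = 6800/7 ≈ 971.43)
-5230 + (-22661 + F)/(-7712 - 11477) = -5230 + (-22661 + 6800/7)/(-7712 - 11477) = -5230 - 151827/7/(-19189) = -5230 - 151827/7*(-1/19189) = -5230 + 151827/134323 = -702357463/134323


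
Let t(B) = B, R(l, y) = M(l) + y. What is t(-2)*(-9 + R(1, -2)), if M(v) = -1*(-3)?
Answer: 16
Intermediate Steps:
M(v) = 3
R(l, y) = 3 + y
t(-2)*(-9 + R(1, -2)) = -2*(-9 + (3 - 2)) = -2*(-9 + 1) = -2*(-8) = 16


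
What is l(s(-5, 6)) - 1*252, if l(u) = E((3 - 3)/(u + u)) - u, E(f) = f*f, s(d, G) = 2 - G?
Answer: -248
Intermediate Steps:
E(f) = f²
l(u) = -u (l(u) = ((3 - 3)/(u + u))² - u = (0/((2*u)))² - u = (0*(1/(2*u)))² - u = 0² - u = 0 - u = -u)
l(s(-5, 6)) - 1*252 = -(2 - 1*6) - 1*252 = -(2 - 6) - 252 = -1*(-4) - 252 = 4 - 252 = -248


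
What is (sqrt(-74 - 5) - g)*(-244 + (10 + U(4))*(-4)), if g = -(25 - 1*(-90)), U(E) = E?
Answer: -34500 - 300*I*sqrt(79) ≈ -34500.0 - 2666.5*I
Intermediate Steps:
g = -115 (g = -(25 + 90) = -1*115 = -115)
(sqrt(-74 - 5) - g)*(-244 + (10 + U(4))*(-4)) = (sqrt(-74 - 5) - 1*(-115))*(-244 + (10 + 4)*(-4)) = (sqrt(-79) + 115)*(-244 + 14*(-4)) = (I*sqrt(79) + 115)*(-244 - 56) = (115 + I*sqrt(79))*(-300) = -34500 - 300*I*sqrt(79)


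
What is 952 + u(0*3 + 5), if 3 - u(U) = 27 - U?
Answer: 933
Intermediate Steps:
u(U) = -24 + U (u(U) = 3 - (27 - U) = 3 + (-27 + U) = -24 + U)
952 + u(0*3 + 5) = 952 + (-24 + (0*3 + 5)) = 952 + (-24 + (0 + 5)) = 952 + (-24 + 5) = 952 - 19 = 933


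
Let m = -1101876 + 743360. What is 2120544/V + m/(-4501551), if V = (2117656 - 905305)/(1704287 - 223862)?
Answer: 4710582693065980772/1819153285467 ≈ 2.5894e+6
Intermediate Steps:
m = -358516
V = 404117/493475 (V = 1212351/1480425 = 1212351*(1/1480425) = 404117/493475 ≈ 0.81892)
2120544/V + m/(-4501551) = 2120544/(404117/493475) - 358516/(-4501551) = 2120544*(493475/404117) - 358516*(-1/4501551) = 1046435450400/404117 + 358516/4501551 = 4710582693065980772/1819153285467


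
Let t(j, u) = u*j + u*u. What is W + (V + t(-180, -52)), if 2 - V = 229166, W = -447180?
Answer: -664280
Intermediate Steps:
t(j, u) = u² + j*u (t(j, u) = j*u + u² = u² + j*u)
V = -229164 (V = 2 - 1*229166 = 2 - 229166 = -229164)
W + (V + t(-180, -52)) = -447180 + (-229164 - 52*(-180 - 52)) = -447180 + (-229164 - 52*(-232)) = -447180 + (-229164 + 12064) = -447180 - 217100 = -664280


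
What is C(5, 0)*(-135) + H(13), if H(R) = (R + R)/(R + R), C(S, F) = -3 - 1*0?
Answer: 406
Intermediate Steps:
C(S, F) = -3 (C(S, F) = -3 + 0 = -3)
H(R) = 1 (H(R) = (2*R)/((2*R)) = (2*R)*(1/(2*R)) = 1)
C(5, 0)*(-135) + H(13) = -3*(-135) + 1 = 405 + 1 = 406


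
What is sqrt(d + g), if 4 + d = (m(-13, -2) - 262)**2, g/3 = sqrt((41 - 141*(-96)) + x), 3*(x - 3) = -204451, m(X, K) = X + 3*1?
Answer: sqrt(73980 + I*sqrt(491133)) ≈ 272.0 + 1.288*I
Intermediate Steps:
m(X, K) = 3 + X (m(X, K) = X + 3 = 3 + X)
x = -204442/3 (x = 3 + (1/3)*(-204451) = 3 - 204451/3 = -204442/3 ≈ -68147.)
g = I*sqrt(491133) (g = 3*sqrt((41 - 141*(-96)) - 204442/3) = 3*sqrt((41 + 13536) - 204442/3) = 3*sqrt(13577 - 204442/3) = 3*sqrt(-163711/3) = 3*(I*sqrt(491133)/3) = I*sqrt(491133) ≈ 700.81*I)
d = 73980 (d = -4 + ((3 - 13) - 262)**2 = -4 + (-10 - 262)**2 = -4 + (-272)**2 = -4 + 73984 = 73980)
sqrt(d + g) = sqrt(73980 + I*sqrt(491133))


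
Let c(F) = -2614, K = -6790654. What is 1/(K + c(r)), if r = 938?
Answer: -1/6793268 ≈ -1.4720e-7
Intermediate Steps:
1/(K + c(r)) = 1/(-6790654 - 2614) = 1/(-6793268) = -1/6793268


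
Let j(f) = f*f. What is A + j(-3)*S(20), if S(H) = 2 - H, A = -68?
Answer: -230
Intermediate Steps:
j(f) = f²
A + j(-3)*S(20) = -68 + (-3)²*(2 - 1*20) = -68 + 9*(2 - 20) = -68 + 9*(-18) = -68 - 162 = -230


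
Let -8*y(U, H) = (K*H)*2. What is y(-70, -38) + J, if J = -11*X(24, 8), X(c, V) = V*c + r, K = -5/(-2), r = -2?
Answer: -8265/4 ≈ -2066.3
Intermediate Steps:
K = 5/2 (K = -5*(-½) = 5/2 ≈ 2.5000)
X(c, V) = -2 + V*c (X(c, V) = V*c - 2 = -2 + V*c)
y(U, H) = -5*H/8 (y(U, H) = -5*H/2*2/8 = -5*H/8)
J = -2090 (J = -11*(-2 + 8*24) = -11*(-2 + 192) = -11*190 = -2090)
y(-70, -38) + J = -5/8*(-38) - 2090 = 95/4 - 2090 = -8265/4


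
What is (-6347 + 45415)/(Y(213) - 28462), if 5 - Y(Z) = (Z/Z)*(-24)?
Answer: -39068/28433 ≈ -1.3740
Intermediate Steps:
Y(Z) = 29 (Y(Z) = 5 - Z/Z*(-24) = 5 - (-24) = 5 - 1*(-24) = 5 + 24 = 29)
(-6347 + 45415)/(Y(213) - 28462) = (-6347 + 45415)/(29 - 28462) = 39068/(-28433) = 39068*(-1/28433) = -39068/28433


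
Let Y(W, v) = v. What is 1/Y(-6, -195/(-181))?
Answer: 181/195 ≈ 0.92821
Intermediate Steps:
1/Y(-6, -195/(-181)) = 1/(-195/(-181)) = 1/(-195*(-1/181)) = 1/(195/181) = 181/195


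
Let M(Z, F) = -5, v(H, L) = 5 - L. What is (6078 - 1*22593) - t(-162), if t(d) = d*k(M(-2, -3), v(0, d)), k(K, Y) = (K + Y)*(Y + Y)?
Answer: 8748981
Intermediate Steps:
k(K, Y) = 2*Y*(K + Y) (k(K, Y) = (K + Y)*(2*Y) = 2*Y*(K + Y))
t(d) = -2*d²*(5 - d) (t(d) = d*(2*(5 - d)*(-5 + (5 - d))) = d*(2*(5 - d)*(-d)) = d*(-2*d*(5 - d)) = -2*d²*(5 - d))
(6078 - 1*22593) - t(-162) = (6078 - 1*22593) - 2*(-162)²*(-5 - 162) = (6078 - 22593) - 2*26244*(-167) = -16515 - 1*(-8765496) = -16515 + 8765496 = 8748981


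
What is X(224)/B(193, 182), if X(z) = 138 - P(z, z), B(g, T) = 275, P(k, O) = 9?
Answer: 129/275 ≈ 0.46909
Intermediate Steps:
X(z) = 129 (X(z) = 138 - 1*9 = 138 - 9 = 129)
X(224)/B(193, 182) = 129/275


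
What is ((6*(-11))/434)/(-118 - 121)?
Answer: 33/51863 ≈ 0.00063629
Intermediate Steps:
((6*(-11))/434)/(-118 - 121) = (-66*1/434)/(-239) = -1/239*(-33/217) = 33/51863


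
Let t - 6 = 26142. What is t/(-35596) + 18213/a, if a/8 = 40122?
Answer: -645380875/952121808 ≈ -0.67783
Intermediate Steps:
t = 26148 (t = 6 + 26142 = 26148)
a = 320976 (a = 8*40122 = 320976)
t/(-35596) + 18213/a = 26148/(-35596) + 18213/320976 = 26148*(-1/35596) + 18213*(1/320976) = -6537/8899 + 6071/106992 = -645380875/952121808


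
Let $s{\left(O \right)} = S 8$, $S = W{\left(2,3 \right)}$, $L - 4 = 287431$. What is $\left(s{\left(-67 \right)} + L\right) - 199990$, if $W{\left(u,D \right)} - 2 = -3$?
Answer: $87437$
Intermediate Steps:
$L = 287435$ ($L = 4 + 287431 = 287435$)
$W{\left(u,D \right)} = -1$ ($W{\left(u,D \right)} = 2 - 3 = -1$)
$S = -1$
$s{\left(O \right)} = -8$ ($s{\left(O \right)} = \left(-1\right) 8 = -8$)
$\left(s{\left(-67 \right)} + L\right) - 199990 = \left(-8 + 287435\right) - 199990 = 287427 - 199990 = 87437$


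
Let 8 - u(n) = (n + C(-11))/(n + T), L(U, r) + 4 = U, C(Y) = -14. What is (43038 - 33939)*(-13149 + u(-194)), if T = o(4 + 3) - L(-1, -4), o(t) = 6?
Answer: -7294398363/61 ≈ -1.1958e+8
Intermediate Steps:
L(U, r) = -4 + U
T = 11 (T = 6 - (-4 - 1) = 6 - 1*(-5) = 6 + 5 = 11)
u(n) = 8 - (-14 + n)/(11 + n) (u(n) = 8 - (n - 14)/(n + 11) = 8 - (-14 + n)/(11 + n))
(43038 - 33939)*(-13149 + u(-194)) = (43038 - 33939)*(-13149 + (102 + 7*(-194))/(11 - 194)) = 9099*(-13149 + (102 - 1358)/(-183)) = 9099*(-13149 - 1/183*(-1256)) = 9099*(-13149 + 1256/183) = 9099*(-2405011/183) = -7294398363/61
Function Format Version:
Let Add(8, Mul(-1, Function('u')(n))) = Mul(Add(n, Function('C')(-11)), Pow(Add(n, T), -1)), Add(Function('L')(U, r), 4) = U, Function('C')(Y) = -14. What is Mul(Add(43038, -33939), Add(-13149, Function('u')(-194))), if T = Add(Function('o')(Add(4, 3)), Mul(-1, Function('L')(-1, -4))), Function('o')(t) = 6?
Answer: Rational(-7294398363, 61) ≈ -1.1958e+8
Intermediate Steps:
Function('L')(U, r) = Add(-4, U)
T = 11 (T = Add(6, Mul(-1, Add(-4, -1))) = Add(6, Mul(-1, -5)) = Add(6, 5) = 11)
Function('u')(n) = Add(8, Mul(-1, Pow(Add(11, n), -1), Add(-14, n))) (Function('u')(n) = Add(8, Mul(-1, Mul(Add(n, -14), Pow(Add(n, 11), -1)))) = Add(8, Mul(-1, Mul(Add(-14, n), Pow(Add(11, n), -1)))) = Add(8, Mul(-1, Mul(Pow(Add(11, n), -1), Add(-14, n)))) = Add(8, Mul(-1, Pow(Add(11, n), -1), Add(-14, n))))
Mul(Add(43038, -33939), Add(-13149, Function('u')(-194))) = Mul(Add(43038, -33939), Add(-13149, Mul(Pow(Add(11, -194), -1), Add(102, Mul(7, -194))))) = Mul(9099, Add(-13149, Mul(Pow(-183, -1), Add(102, -1358)))) = Mul(9099, Add(-13149, Mul(Rational(-1, 183), -1256))) = Mul(9099, Add(-13149, Rational(1256, 183))) = Mul(9099, Rational(-2405011, 183)) = Rational(-7294398363, 61)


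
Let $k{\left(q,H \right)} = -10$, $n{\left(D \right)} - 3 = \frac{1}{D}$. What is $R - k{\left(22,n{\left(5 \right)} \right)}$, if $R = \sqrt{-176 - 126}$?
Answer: $10 + i \sqrt{302} \approx 10.0 + 17.378 i$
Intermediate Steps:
$n{\left(D \right)} = 3 + \frac{1}{D}$
$R = i \sqrt{302}$ ($R = \sqrt{-176 - 126} = \sqrt{-302} = i \sqrt{302} \approx 17.378 i$)
$R - k{\left(22,n{\left(5 \right)} \right)} = i \sqrt{302} - -10 = i \sqrt{302} + 10 = 10 + i \sqrt{302}$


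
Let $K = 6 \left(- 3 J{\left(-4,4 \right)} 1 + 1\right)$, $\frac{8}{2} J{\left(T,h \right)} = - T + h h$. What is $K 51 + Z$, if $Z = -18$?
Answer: $-4302$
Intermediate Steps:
$J{\left(T,h \right)} = - \frac{T}{4} + \frac{h^{2}}{4}$ ($J{\left(T,h \right)} = \frac{- T + h h}{4} = \frac{- T + h^{2}}{4} = \frac{h^{2} - T}{4} = - \frac{T}{4} + \frac{h^{2}}{4}$)
$K = -84$ ($K = 6 \left(- 3 \left(\left(- \frac{1}{4}\right) \left(-4\right) + \frac{4^{2}}{4}\right) 1 + 1\right) = 6 \left(- 3 \left(1 + \frac{1}{4} \cdot 16\right) 1 + 1\right) = 6 \left(- 3 \left(1 + 4\right) 1 + 1\right) = 6 \left(\left(-3\right) 5 \cdot 1 + 1\right) = 6 \left(\left(-15\right) 1 + 1\right) = 6 \left(-15 + 1\right) = 6 \left(-14\right) = -84$)
$K 51 + Z = \left(-84\right) 51 - 18 = -4284 - 18 = -4302$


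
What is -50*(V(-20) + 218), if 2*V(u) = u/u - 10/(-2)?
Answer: -11050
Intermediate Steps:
V(u) = 3 (V(u) = (u/u - 10/(-2))/2 = (1 - 10*(-½))/2 = (1 + 5)/2 = (½)*6 = 3)
-50*(V(-20) + 218) = -50*(3 + 218) = -50*221 = -11050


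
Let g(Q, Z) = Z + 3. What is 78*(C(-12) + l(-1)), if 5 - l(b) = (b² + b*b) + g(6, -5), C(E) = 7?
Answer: 936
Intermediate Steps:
g(Q, Z) = 3 + Z
l(b) = 7 - 2*b² (l(b) = 5 - ((b² + b*b) + (3 - 5)) = 5 - ((b² + b²) - 2) = 5 - (2*b² - 2) = 5 - (-2 + 2*b²) = 5 + (2 - 2*b²) = 7 - 2*b²)
78*(C(-12) + l(-1)) = 78*(7 + (7 - 2*(-1)²)) = 78*(7 + (7 - 2*1)) = 78*(7 + (7 - 2)) = 78*(7 + 5) = 78*12 = 936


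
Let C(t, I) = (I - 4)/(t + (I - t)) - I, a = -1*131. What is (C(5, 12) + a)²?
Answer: 182329/9 ≈ 20259.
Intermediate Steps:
a = -131
C(t, I) = -I + (-4 + I)/I (C(t, I) = (-4 + I)/I - I = -I + (-4 + I)/I)
(C(5, 12) + a)² = ((1 - 1*12 - 4/12) - 131)² = ((1 - 12 - 4*1/12) - 131)² = ((1 - 12 - ⅓) - 131)² = (-34/3 - 131)² = (-427/3)² = 182329/9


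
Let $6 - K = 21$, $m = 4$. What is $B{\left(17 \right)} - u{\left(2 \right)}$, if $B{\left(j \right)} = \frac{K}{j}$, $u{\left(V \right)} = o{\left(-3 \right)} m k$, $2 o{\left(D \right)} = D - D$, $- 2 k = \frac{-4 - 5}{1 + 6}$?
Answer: $- \frac{15}{17} \approx -0.88235$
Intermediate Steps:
$k = \frac{9}{14}$ ($k = - \frac{\left(-4 - 5\right) \frac{1}{1 + 6}}{2} = - \frac{\left(-9\right) \frac{1}{7}}{2} = \left(- \frac{1}{2}\right) \left(- \frac{9}{7}\right) = \frac{9}{14} \approx 0.64286$)
$o{\left(D \right)} = 0$ ($o{\left(D \right)} = \frac{D - D}{2} = \frac{1}{2} \cdot 0 = 0$)
$K = -15$ ($K = 6 - 21 = -15$)
$u{\left(V \right)} = 0$ ($u{\left(V \right)} = 0 \cdot 4 \cdot \frac{9}{14} = 0 \cdot \frac{9}{14} = 0$)
$B{\left(j \right)} = - \frac{15}{j}$
$B{\left(17 \right)} - u{\left(2 \right)} = - \frac{15}{17} - 0 = \left(-15\right) \frac{1}{17} + 0 = - \frac{15}{17} + 0 = - \frac{15}{17}$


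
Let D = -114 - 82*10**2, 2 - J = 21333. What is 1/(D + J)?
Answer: -1/29645 ≈ -3.3733e-5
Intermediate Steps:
J = -21331 (J = 2 - 1*21333 = 2 - 21333 = -21331)
D = -8314 (D = -114 - 82*100 = -114 - 8200 = -8314)
1/(D + J) = 1/(-8314 - 21331) = 1/(-29645) = -1/29645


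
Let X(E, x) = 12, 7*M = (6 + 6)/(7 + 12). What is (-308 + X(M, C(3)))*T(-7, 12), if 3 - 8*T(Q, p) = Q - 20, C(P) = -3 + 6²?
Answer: -1110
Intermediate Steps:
C(P) = 33 (C(P) = -3 + 36 = 33)
T(Q, p) = 23/8 - Q/8 (T(Q, p) = 3/8 - (Q - 20)/8 = 3/8 - (-20 + Q)/8 = 3/8 + (5/2 - Q/8) = 23/8 - Q/8)
M = 12/133 (M = ((6 + 6)/(7 + 12))/7 = (12/19)/7 = (12*(1/19))/7 = (⅐)*(12/19) = 12/133 ≈ 0.090226)
(-308 + X(M, C(3)))*T(-7, 12) = (-308 + 12)*(23/8 - ⅛*(-7)) = -296*(23/8 + 7/8) = -296*15/4 = -1110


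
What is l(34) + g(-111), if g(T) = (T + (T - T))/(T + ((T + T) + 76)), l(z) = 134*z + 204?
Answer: 1223431/257 ≈ 4760.4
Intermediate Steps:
l(z) = 204 + 134*z
g(T) = T/(76 + 3*T) (g(T) = (T + 0)/(T + (2*T + 76)) = T/(T + (76 + 2*T)) = T/(76 + 3*T))
l(34) + g(-111) = (204 + 134*34) - 111/(76 + 3*(-111)) = (204 + 4556) - 111/(76 - 333) = 4760 - 111/(-257) = 4760 - 111*(-1/257) = 4760 + 111/257 = 1223431/257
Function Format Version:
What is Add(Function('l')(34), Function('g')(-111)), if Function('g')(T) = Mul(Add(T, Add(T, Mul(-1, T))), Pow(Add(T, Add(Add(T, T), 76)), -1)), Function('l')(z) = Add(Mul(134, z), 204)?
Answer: Rational(1223431, 257) ≈ 4760.4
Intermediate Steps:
Function('l')(z) = Add(204, Mul(134, z))
Function('g')(T) = Mul(T, Pow(Add(76, Mul(3, T)), -1)) (Function('g')(T) = Mul(Add(T, 0), Pow(Add(T, Add(Mul(2, T), 76)), -1)) = Mul(T, Pow(Add(T, Add(76, Mul(2, T))), -1)) = Mul(T, Pow(Add(76, Mul(3, T)), -1)))
Add(Function('l')(34), Function('g')(-111)) = Add(Add(204, Mul(134, 34)), Mul(-111, Pow(Add(76, Mul(3, -111)), -1))) = Add(Add(204, 4556), Mul(-111, Pow(Add(76, -333), -1))) = Add(4760, Mul(-111, Pow(-257, -1))) = Add(4760, Mul(-111, Rational(-1, 257))) = Add(4760, Rational(111, 257)) = Rational(1223431, 257)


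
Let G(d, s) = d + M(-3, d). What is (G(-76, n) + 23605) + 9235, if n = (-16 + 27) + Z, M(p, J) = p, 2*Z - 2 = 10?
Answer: 32761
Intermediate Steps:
Z = 6 (Z = 1 + (½)*10 = 1 + 5 = 6)
n = 17 (n = (-16 + 27) + 6 = 11 + 6 = 17)
G(d, s) = -3 + d (G(d, s) = d - 3 = -3 + d)
(G(-76, n) + 23605) + 9235 = ((-3 - 76) + 23605) + 9235 = (-79 + 23605) + 9235 = 23526 + 9235 = 32761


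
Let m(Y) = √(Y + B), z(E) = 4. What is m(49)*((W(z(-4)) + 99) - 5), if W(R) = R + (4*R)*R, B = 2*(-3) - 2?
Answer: 162*√41 ≈ 1037.3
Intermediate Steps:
B = -8 (B = -6 - 2 = -8)
W(R) = R + 4*R²
m(Y) = √(-8 + Y) (m(Y) = √(Y - 8) = √(-8 + Y))
m(49)*((W(z(-4)) + 99) - 5) = √(-8 + 49)*((4*(1 + 4*4) + 99) - 5) = √41*((4*(1 + 16) + 99) - 5) = √41*((4*17 + 99) - 5) = √41*((68 + 99) - 5) = √41*(167 - 5) = √41*162 = 162*√41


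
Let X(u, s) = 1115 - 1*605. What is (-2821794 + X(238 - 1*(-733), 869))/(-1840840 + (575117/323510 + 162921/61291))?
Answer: 18647042817003480/12166850123171881 ≈ 1.5326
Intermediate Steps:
X(u, s) = 510 (X(u, s) = 1115 - 605 = 510)
(-2821794 + X(238 - 1*(-733), 869))/(-1840840 + (575117/323510 + 162921/61291)) = (-2821794 + 510)/(-1840840 + (575117/323510 + 162921/61291)) = -2821284/(-1840840 + (575117*(1/323510) + 162921*(1/61291))) = -2821284/(-1840840 + (575117/323510 + 162921/61291)) = -2821284/(-1840840 + 87956068757/19828251410) = -2821284/(-36500550369515643/19828251410) = -2821284*(-19828251410/36500550369515643) = 18647042817003480/12166850123171881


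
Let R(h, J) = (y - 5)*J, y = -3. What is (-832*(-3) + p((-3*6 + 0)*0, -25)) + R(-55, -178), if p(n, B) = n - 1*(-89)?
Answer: 4009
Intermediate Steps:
p(n, B) = 89 + n (p(n, B) = n + 89 = 89 + n)
R(h, J) = -8*J (R(h, J) = (-3 - 5)*J = -8*J)
(-832*(-3) + p((-3*6 + 0)*0, -25)) + R(-55, -178) = (-832*(-3) + (89 + (-3*6 + 0)*0)) - 8*(-178) = (2496 + (89 + (-18 + 0)*0)) + 1424 = (2496 + (89 - 18*0)) + 1424 = (2496 + (89 + 0)) + 1424 = (2496 + 89) + 1424 = 2585 + 1424 = 4009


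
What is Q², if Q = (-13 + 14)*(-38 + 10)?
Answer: 784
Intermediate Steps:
Q = -28 (Q = 1*(-28) = -28)
Q² = (-28)² = 784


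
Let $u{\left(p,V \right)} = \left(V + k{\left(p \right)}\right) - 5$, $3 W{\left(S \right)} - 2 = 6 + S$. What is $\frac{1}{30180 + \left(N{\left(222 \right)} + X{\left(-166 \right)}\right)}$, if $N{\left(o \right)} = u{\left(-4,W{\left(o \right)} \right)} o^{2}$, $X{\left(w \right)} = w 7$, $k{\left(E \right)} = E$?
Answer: $\frac{1}{3363902} \approx 2.9727 \cdot 10^{-7}$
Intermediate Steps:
$W{\left(S \right)} = \frac{8}{3} + \frac{S}{3}$ ($W{\left(S \right)} = \frac{2}{3} + \frac{6 + S}{3} = \frac{2}{3} + \left(2 + \frac{S}{3}\right) = \frac{8}{3} + \frac{S}{3}$)
$u{\left(p,V \right)} = -5 + V + p$ ($u{\left(p,V \right)} = \left(V + p\right) - 5 = -5 + V + p$)
$X{\left(w \right)} = 7 w$
$N{\left(o \right)} = o^{2} \left(- \frac{19}{3} + \frac{o}{3}\right)$ ($N{\left(o \right)} = \left(-5 + \left(\frac{8}{3} + \frac{o}{3}\right) - 4\right) o^{2} = \left(- \frac{19}{3} + \frac{o}{3}\right) o^{2} = o^{2} \left(- \frac{19}{3} + \frac{o}{3}\right)$)
$\frac{1}{30180 + \left(N{\left(222 \right)} + X{\left(-166 \right)}\right)} = \frac{1}{30180 + \left(\frac{222^{2} \left(-19 + 222\right)}{3} + 7 \left(-166\right)\right)} = \frac{1}{30180 - \left(1162 - 3334884\right)} = \frac{1}{30180 + \left(3334884 - 1162\right)} = \frac{1}{30180 + 3333722} = \frac{1}{3363902}$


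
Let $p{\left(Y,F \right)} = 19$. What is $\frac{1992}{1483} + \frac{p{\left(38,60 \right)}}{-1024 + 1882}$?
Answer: $\frac{1737313}{1272414} \approx 1.3654$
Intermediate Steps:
$\frac{1992}{1483} + \frac{p{\left(38,60 \right)}}{-1024 + 1882} = \frac{1992}{1483} + \frac{19}{-1024 + 1882} = 1992 \cdot \frac{1}{1483} + \frac{19}{858} = \frac{1992}{1483} + 19 \cdot \frac{1}{858} = \frac{1992}{1483} + \frac{19}{858} = \frac{1737313}{1272414}$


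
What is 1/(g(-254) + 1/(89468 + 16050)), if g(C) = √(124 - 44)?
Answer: -105518/890723865919 + 44536193296*√5/890723865919 ≈ 0.11180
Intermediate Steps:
g(C) = 4*√5 (g(C) = √80 = 4*√5)
1/(g(-254) + 1/(89468 + 16050)) = 1/(4*√5 + 1/(89468 + 16050)) = 1/(4*√5 + 1/105518) = 1/(1/105518 + 4*√5)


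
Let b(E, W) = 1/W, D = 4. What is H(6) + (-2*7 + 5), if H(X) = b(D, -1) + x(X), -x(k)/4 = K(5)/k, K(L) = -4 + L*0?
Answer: -22/3 ≈ -7.3333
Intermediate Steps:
K(L) = -4 (K(L) = -4 + 0 = -4)
b(E, W) = 1/W
x(k) = 16/k (x(k) = -(-16)/k = 16/k)
H(X) = -1 + 16/X (H(X) = 1/(-1) + 16/X = -1 + 16/X)
H(6) + (-2*7 + 5) = (16 - 1*6)/6 + (-2*7 + 5) = (16 - 6)/6 + (-14 + 5) = (1/6)*10 - 9 = 5/3 - 9 = -22/3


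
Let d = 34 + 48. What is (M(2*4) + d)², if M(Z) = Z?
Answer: 8100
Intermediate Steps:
d = 82
(M(2*4) + d)² = (2*4 + 82)² = (8 + 82)² = 90² = 8100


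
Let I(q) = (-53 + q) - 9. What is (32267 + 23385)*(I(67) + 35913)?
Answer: 1998908536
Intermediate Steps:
I(q) = -62 + q
(32267 + 23385)*(I(67) + 35913) = (32267 + 23385)*((-62 + 67) + 35913) = 55652*(5 + 35913) = 55652*35918 = 1998908536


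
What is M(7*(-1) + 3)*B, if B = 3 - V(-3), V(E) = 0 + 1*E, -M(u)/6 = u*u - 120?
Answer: 3744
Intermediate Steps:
M(u) = 720 - 6*u² (M(u) = -6*(u*u - 120) = -6*(u² - 120) = -6*(-120 + u²) = 720 - 6*u²)
V(E) = E (V(E) = 0 + E = E)
B = 6 (B = 3 - 1*(-3) = 3 + 3 = 6)
M(7*(-1) + 3)*B = (720 - 6*(7*(-1) + 3)²)*6 = (720 - 6*(-7 + 3)²)*6 = (720 - 6*(-4)²)*6 = (720 - 6*16)*6 = (720 - 96)*6 = 624*6 = 3744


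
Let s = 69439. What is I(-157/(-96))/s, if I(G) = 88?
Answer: 88/69439 ≈ 0.0012673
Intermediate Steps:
I(-157/(-96))/s = 88/69439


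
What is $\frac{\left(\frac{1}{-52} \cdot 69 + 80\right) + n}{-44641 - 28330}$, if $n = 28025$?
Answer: $- \frac{1461391}{3794492} \approx -0.38513$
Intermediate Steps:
$\frac{\left(\frac{1}{-52} \cdot 69 + 80\right) + n}{-44641 - 28330} = \frac{\left(\frac{1}{-52} \cdot 69 + 80\right) + 28025}{-44641 - 28330} = \frac{\left(\left(- \frac{1}{52}\right) 69 + 80\right) + 28025}{-72971} = \left(\left(- \frac{69}{52} + 80\right) + 28025\right) \left(- \frac{1}{72971}\right) = \left(\frac{4091}{52} + 28025\right) \left(- \frac{1}{72971}\right) = \frac{1461391}{52} \left(- \frac{1}{72971}\right) = - \frac{1461391}{3794492}$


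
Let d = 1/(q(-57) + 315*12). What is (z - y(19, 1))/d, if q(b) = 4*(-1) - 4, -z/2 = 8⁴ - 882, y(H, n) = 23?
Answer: -24333172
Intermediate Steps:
z = -6428 (z = -2*(8⁴ - 882) = -2*(4096 - 882) = -2*3214 = -6428)
q(b) = -8 (q(b) = -4 - 4 = -8)
d = 1/3772 (d = 1/(-8 + 315*12) = 1/(-8 + 3780) = 1/3772 ≈ 0.00026511)
(z - y(19, 1))/d = (-6428 - 1*23)/(1/3772) = (-6428 - 23)*3772 = -6451*3772 = -24333172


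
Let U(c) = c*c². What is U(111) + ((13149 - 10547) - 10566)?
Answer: 1359667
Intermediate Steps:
U(c) = c³
U(111) + ((13149 - 10547) - 10566) = 111³ + ((13149 - 10547) - 10566) = 1367631 + (2602 - 10566) = 1367631 - 7964 = 1359667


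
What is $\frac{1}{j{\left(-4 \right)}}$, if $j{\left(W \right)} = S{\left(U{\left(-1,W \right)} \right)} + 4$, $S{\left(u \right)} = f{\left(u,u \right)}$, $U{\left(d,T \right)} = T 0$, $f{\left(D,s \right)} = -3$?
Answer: $1$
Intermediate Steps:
$U{\left(d,T \right)} = 0$
$S{\left(u \right)} = -3$
$j{\left(W \right)} = 1$ ($j{\left(W \right)} = -3 + 4 = 1$)
$\frac{1}{j{\left(-4 \right)}} = 1^{-1} = 1$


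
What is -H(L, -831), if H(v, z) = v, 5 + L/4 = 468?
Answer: -1852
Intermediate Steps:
L = 1852 (L = -20 + 4*468 = -20 + 1872 = 1852)
-H(L, -831) = -1*1852 = -1852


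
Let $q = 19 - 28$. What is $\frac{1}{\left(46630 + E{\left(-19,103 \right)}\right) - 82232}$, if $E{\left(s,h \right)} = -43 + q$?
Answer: $- \frac{1}{35654} \approx -2.8047 \cdot 10^{-5}$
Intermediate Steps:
$q = -9$ ($q = 19 - 28 = -9$)
$E{\left(s,h \right)} = -52$ ($E{\left(s,h \right)} = -43 - 9 = -52$)
$\frac{1}{\left(46630 + E{\left(-19,103 \right)}\right) - 82232} = \frac{1}{\left(46630 - 52\right) - 82232} = \frac{1}{46578 - 82232} = \frac{1}{-35654} = - \frac{1}{35654}$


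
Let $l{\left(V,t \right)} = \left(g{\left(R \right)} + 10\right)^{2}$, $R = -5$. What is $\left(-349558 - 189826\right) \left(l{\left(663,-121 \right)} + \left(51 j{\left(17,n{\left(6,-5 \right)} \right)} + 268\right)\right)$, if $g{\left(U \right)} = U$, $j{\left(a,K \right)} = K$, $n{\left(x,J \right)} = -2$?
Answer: $-103022344$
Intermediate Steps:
$l{\left(V,t \right)} = 25$ ($l{\left(V,t \right)} = \left(-5 + 10\right)^{2} = 5^{2} = 25$)
$\left(-349558 - 189826\right) \left(l{\left(663,-121 \right)} + \left(51 j{\left(17,n{\left(6,-5 \right)} \right)} + 268\right)\right) = \left(-349558 - 189826\right) \left(25 + \left(51 \left(-2\right) + 268\right)\right) = - 539384 \left(25 + \left(-102 + 268\right)\right) = - 539384 \left(25 + 166\right) = \left(-539384\right) 191 = -103022344$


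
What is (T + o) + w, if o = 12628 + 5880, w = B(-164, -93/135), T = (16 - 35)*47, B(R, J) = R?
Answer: 17451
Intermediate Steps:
T = -893 (T = -19*47 = -893)
w = -164
o = 18508
(T + o) + w = (-893 + 18508) - 164 = 17615 - 164 = 17451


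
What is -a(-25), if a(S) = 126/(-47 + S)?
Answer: 7/4 ≈ 1.7500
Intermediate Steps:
-a(-25) = -126/(-47 - 25) = -126/(-72) = -126*(-1)/72 = -1*(-7/4) = 7/4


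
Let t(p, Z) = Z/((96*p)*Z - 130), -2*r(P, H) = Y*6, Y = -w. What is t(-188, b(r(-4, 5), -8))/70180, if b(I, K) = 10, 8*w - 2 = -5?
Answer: -1/1267520980 ≈ -7.8894e-10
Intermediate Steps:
w = -3/8 (w = ¼ + (⅛)*(-5) = ¼ - 5/8 = -3/8 ≈ -0.37500)
Y = 3/8 (Y = -1*(-3/8) = 3/8 ≈ 0.37500)
r(P, H) = -9/8 (r(P, H) = -3*6/16 = -½*9/4 = -9/8)
t(p, Z) = Z/(-130 + 96*Z*p) (t(p, Z) = Z/(96*Z*p - 130) = Z/(-130 + 96*Z*p))
t(-188, b(r(-4, 5), -8))/70180 = ((½)*10/(-65 + 48*10*(-188)))/70180 = ((½)*10/(-65 - 90240))*(1/70180) = ((½)*10/(-90305))*(1/70180) = ((½)*10*(-1/90305))*(1/70180) = -1/18061*1/70180 = -1/1267520980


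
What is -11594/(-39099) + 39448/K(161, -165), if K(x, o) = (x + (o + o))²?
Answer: 1873513586/1116706539 ≈ 1.6777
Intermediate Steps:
K(x, o) = (x + 2*o)²
-11594/(-39099) + 39448/K(161, -165) = -11594/(-39099) + 39448/((161 + 2*(-165))²) = -11594*(-1/39099) + 39448/((161 - 330)²) = 11594/39099 + 39448/((-169)²) = 11594/39099 + 39448/28561 = 1873513586/1116706539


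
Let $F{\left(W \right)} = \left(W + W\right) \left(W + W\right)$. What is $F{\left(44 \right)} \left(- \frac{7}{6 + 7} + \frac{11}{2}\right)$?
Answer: $\frac{499488}{13} \approx 38422.0$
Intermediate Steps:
$F{\left(W \right)} = 4 W^{2}$ ($F{\left(W \right)} = 2 W 2 W = 4 W^{2}$)
$F{\left(44 \right)} \left(- \frac{7}{6 + 7} + \frac{11}{2}\right) = 4 \cdot 44^{2} \left(- \frac{7}{6 + 7} + \frac{11}{2}\right) = 4 \cdot 1936 \left(- \frac{7}{13} + 11 \cdot \frac{1}{2}\right) = 7744 \left(\left(-7\right) \frac{1}{13} + \frac{11}{2}\right) = 7744 \left(- \frac{7}{13} + \frac{11}{2}\right) = 7744 \cdot \frac{129}{26} = \frac{499488}{13}$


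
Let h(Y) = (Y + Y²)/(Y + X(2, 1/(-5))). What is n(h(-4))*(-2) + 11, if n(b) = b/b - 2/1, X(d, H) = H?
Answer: 13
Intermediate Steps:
h(Y) = (Y + Y²)/(-⅕ + Y) (h(Y) = (Y + Y²)/(Y + 1/(-5)) = (Y + Y²)/(Y - ⅕) = (Y + Y²)/(-⅕ + Y))
n(b) = -1 (n(b) = 1 - 2*1 = 1 - 2 = -1)
n(h(-4))*(-2) + 11 = -1*(-2) + 11 = 2 + 11 = 13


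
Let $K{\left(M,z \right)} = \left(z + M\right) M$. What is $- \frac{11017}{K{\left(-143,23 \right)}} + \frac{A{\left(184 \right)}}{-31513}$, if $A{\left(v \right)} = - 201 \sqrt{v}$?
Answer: $- \frac{11017}{17160} + \frac{402 \sqrt{46}}{31513} \approx -0.5555$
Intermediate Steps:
$K{\left(M,z \right)} = M \left(M + z\right)$ ($K{\left(M,z \right)} = \left(M + z\right) M = M \left(M + z\right)$)
$- \frac{11017}{K{\left(-143,23 \right)}} + \frac{A{\left(184 \right)}}{-31513} = - \frac{11017}{\left(-143\right) \left(-143 + 23\right)} + \frac{\left(-201\right) \sqrt{184}}{-31513} = - \frac{11017}{\left(-143\right) \left(-120\right)} + - 201 \cdot 2 \sqrt{46} \left(- \frac{1}{31513}\right) = - \frac{11017}{17160} + - 402 \sqrt{46} \left(- \frac{1}{31513}\right) = \left(-11017\right) \frac{1}{17160} + \frac{402 \sqrt{46}}{31513} = - \frac{11017}{17160} + \frac{402 \sqrt{46}}{31513}$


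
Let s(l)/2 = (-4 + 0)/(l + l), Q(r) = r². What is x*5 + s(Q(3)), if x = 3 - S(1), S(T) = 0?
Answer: 131/9 ≈ 14.556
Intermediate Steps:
s(l) = -4/l (s(l) = 2*((-4 + 0)/(l + l)) = 2*(-4*1/(2*l)) = 2*(-2/l) = -4/l)
x = 3 (x = 3 - 1*0 = 3 + 0 = 3)
x*5 + s(Q(3)) = 3*5 - 4/(3²) = 15 - 4/9 = 131/9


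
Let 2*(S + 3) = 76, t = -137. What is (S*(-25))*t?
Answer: 119875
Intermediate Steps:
S = 35 (S = -3 + (½)*76 = -3 + 38 = 35)
(S*(-25))*t = (35*(-25))*(-137) = -875*(-137) = 119875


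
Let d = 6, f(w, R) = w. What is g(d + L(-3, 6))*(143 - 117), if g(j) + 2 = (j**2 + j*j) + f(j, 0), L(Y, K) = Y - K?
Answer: 338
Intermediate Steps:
g(j) = -2 + j + 2*j**2 (g(j) = -2 + ((j**2 + j*j) + j) = -2 + ((j**2 + j**2) + j) = -2 + (2*j**2 + j) = -2 + (j + 2*j**2) = -2 + j + 2*j**2)
g(d + L(-3, 6))*(143 - 117) = (-2 + (6 + (-3 - 1*6)) + 2*(6 + (-3 - 1*6))**2)*(143 - 117) = (-2 + (6 + (-3 - 6)) + 2*(6 + (-3 - 6))**2)*26 = (-2 + (6 - 9) + 2*(6 - 9)**2)*26 = (-2 - 3 + 2*(-3)**2)*26 = (-2 - 3 + 2*9)*26 = (-2 - 3 + 18)*26 = 13*26 = 338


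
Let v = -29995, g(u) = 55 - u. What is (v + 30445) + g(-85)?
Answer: 590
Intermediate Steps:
(v + 30445) + g(-85) = (-29995 + 30445) + (55 - 1*(-85)) = 450 + (55 + 85) = 450 + 140 = 590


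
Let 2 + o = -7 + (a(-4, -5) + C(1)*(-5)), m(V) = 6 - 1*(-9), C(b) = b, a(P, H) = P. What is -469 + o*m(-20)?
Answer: -739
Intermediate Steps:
m(V) = 15 (m(V) = 6 + 9 = 15)
o = -18 (o = -2 + (-7 + (-4 + 1*(-5))) = -2 + (-7 + (-4 - 5)) = -2 + (-7 - 9) = -2 - 16 = -18)
-469 + o*m(-20) = -469 - 18*15 = -469 - 270 = -739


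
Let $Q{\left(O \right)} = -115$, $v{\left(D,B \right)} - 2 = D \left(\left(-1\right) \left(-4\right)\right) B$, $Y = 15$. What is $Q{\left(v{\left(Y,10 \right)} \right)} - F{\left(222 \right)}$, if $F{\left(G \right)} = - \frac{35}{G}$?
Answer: $- \frac{25495}{222} \approx -114.84$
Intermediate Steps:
$v{\left(D,B \right)} = 2 + 4 B D$ ($v{\left(D,B \right)} = 2 + D \left(\left(-1\right) \left(-4\right)\right) B = 2 + D 4 B = 2 + 4 D B = 2 + 4 B D$)
$Q{\left(v{\left(Y,10 \right)} \right)} - F{\left(222 \right)} = -115 - - \frac{35}{222} = -115 + \frac{35}{222} = - \frac{25495}{222}$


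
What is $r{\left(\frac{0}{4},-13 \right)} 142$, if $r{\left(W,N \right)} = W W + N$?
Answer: $-1846$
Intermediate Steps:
$r{\left(W,N \right)} = N + W^{2}$ ($r{\left(W,N \right)} = W^{2} + N = N + W^{2}$)
$r{\left(\frac{0}{4},-13 \right)} 142 = \left(-13 + \left(\frac{0}{4}\right)^{2}\right) 142 = \left(-13 + \left(0 \cdot \frac{1}{4}\right)^{2}\right) 142 = \left(-13 + 0^{2}\right) 142 = \left(-13 + 0\right) 142 = \left(-13\right) 142 = -1846$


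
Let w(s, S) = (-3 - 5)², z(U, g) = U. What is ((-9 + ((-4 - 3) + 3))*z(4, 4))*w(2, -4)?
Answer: -3328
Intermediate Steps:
w(s, S) = 64 (w(s, S) = (-8)² = 64)
((-9 + ((-4 - 3) + 3))*z(4, 4))*w(2, -4) = ((-9 + ((-4 - 3) + 3))*4)*64 = ((-9 + (-7 + 3))*4)*64 = ((-9 - 4)*4)*64 = -13*4*64 = -52*64 = -3328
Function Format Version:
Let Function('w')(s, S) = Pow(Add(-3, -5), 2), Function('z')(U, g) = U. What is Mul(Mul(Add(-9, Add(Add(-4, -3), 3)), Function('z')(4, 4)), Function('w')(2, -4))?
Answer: -3328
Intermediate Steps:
Function('w')(s, S) = 64 (Function('w')(s, S) = Pow(-8, 2) = 64)
Mul(Mul(Add(-9, Add(Add(-4, -3), 3)), Function('z')(4, 4)), Function('w')(2, -4)) = Mul(Mul(Add(-9, Add(Add(-4, -3), 3)), 4), 64) = Mul(Mul(Add(-9, Add(-7, 3)), 4), 64) = Mul(Mul(Add(-9, -4), 4), 64) = Mul(Mul(-13, 4), 64) = Mul(-52, 64) = -3328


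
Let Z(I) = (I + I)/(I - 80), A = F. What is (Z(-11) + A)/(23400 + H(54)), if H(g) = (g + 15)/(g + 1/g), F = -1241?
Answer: -329355553/6211798866 ≈ -0.053021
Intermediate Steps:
H(g) = (15 + g)/(g + 1/g)
A = -1241
Z(I) = 2*I/(-80 + I) (Z(I) = (2*I)/(-80 + I) = 2*I/(-80 + I))
(Z(-11) + A)/(23400 + H(54)) = (2*(-11)/(-80 - 11) - 1241)/(23400 + 54*(15 + 54)/(1 + 54**2)) = (2*(-11)/(-91) - 1241)/(23400 + 54*69/(1 + 2916)) = (2*(-11)*(-1/91) - 1241)/(23400 + 54*69/2917) = (22/91 - 1241)/(23400 + 54*(1/2917)*69) = -112909/(91*(23400 + 3726/2917)) = -112909/(91*68261526/2917) = -112909/91*2917/68261526 = -329355553/6211798866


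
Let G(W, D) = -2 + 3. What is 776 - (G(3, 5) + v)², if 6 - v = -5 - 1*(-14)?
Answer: 772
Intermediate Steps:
G(W, D) = 1
v = -3 (v = 6 - (-5 - 1*(-14)) = 6 - (-5 + 14) = 6 - 1*9 = 6 - 9 = -3)
776 - (G(3, 5) + v)² = 776 - (1 - 3)² = 776 - 1*(-2)² = 776 - 1*4 = 776 - 4 = 772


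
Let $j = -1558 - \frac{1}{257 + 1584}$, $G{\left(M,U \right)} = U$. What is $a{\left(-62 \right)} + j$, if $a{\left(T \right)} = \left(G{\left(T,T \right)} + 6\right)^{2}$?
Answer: $\frac{2905097}{1841} \approx 1578.0$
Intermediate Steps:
$a{\left(T \right)} = \left(6 + T\right)^{2}$ ($a{\left(T \right)} = \left(T + 6\right)^{2} = \left(6 + T\right)^{2}$)
$j = - \frac{2868279}{1841}$ ($j = -1558 - \frac{1}{1841} = - \frac{2868279}{1841} \approx -1558.0$)
$a{\left(-62 \right)} + j = \left(6 - 62\right)^{2} - \frac{2868279}{1841} = \left(-56\right)^{2} - \frac{2868279}{1841} = 3136 - \frac{2868279}{1841} = \frac{2905097}{1841}$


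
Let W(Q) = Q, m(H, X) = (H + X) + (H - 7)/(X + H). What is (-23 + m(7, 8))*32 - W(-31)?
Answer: -225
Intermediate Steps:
m(H, X) = H + X + (-7 + H)/(H + X) (m(H, X) = (H + X) + (-7 + H)/(H + X) = H + X + (-7 + H)/(H + X))
(-23 + m(7, 8))*32 - W(-31) = (-23 + (-7 + 7 + 7² + 8² + 2*7*8)/(7 + 8))*32 - 1*(-31) = (-23 + (-7 + 7 + 49 + 64 + 112)/15)*32 + 31 = (-23 + (1/15)*225)*32 + 31 = (-23 + 15)*32 + 31 = -8*32 + 31 = -256 + 31 = -225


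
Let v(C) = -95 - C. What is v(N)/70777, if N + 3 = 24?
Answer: -116/70777 ≈ -0.0016390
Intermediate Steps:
N = 21 (N = -3 + 24 = 21)
v(N)/70777 = (-95 - 1*21)/70777 = (-95 - 21)*(1/70777) = -116*1/70777 = -116/70777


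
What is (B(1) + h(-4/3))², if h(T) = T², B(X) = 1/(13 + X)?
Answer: 54289/15876 ≈ 3.4196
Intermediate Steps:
(B(1) + h(-4/3))² = (1/(13 + 1) + (-4/3)²)² = (1/14 + (-4*⅓)²)² = (1/14 + (-4/3)²)² = (1/14 + 16/9)² = (233/126)² = 54289/15876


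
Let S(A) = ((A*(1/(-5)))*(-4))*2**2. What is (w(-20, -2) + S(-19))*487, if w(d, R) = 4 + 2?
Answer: -133438/5 ≈ -26688.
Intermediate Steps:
w(d, R) = 6
S(A) = 16*A/5 (S(A) = ((A*(1*(-1/5)))*(-4))*4 = ((A*(-1/5))*(-4))*4 = (-A/5*(-4))*4 = (4*A/5)*4 = 16*A/5)
(w(-20, -2) + S(-19))*487 = (6 + (16/5)*(-19))*487 = (6 - 304/5)*487 = -274/5*487 = -133438/5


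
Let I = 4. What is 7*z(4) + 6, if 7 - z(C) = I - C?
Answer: 55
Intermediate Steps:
z(C) = 3 + C (z(C) = 7 - (4 - C) = 7 + (-4 + C) = 3 + C)
7*z(4) + 6 = 7*(3 + 4) + 6 = 7*7 + 6 = 49 + 6 = 55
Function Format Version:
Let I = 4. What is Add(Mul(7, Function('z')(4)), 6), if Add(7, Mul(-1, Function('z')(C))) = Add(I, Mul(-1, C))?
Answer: 55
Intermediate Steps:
Function('z')(C) = Add(3, C) (Function('z')(C) = Add(7, Mul(-1, Add(4, Mul(-1, C)))) = Add(7, Add(-4, C)) = Add(3, C))
Add(Mul(7, Function('z')(4)), 6) = Add(Mul(7, Add(3, 4)), 6) = Add(Mul(7, 7), 6) = Add(49, 6) = 55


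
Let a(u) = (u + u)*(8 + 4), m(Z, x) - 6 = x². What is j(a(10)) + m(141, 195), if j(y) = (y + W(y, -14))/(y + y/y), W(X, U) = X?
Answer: 9165951/241 ≈ 38033.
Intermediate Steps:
m(Z, x) = 6 + x²
a(u) = 24*u (a(u) = (2*u)*12 = 24*u)
j(y) = 2*y/(1 + y) (j(y) = (y + y)/(y + y/y) = (2*y)/(y + 1) = (2*y)/(1 + y) = 2*y/(1 + y))
j(a(10)) + m(141, 195) = 2*(24*10)/(1 + 24*10) + (6 + 195²) = 2*240/(1 + 240) + (6 + 38025) = 2*240/241 + 38031 = 2*240*(1/241) + 38031 = 480/241 + 38031 = 9165951/241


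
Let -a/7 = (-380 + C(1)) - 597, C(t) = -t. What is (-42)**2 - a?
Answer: -5082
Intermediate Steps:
a = 6846 (a = -7*((-380 - 1*1) - 597) = -7*((-380 - 1) - 597) = -7*(-381 - 597) = -7*(-978) = 6846)
(-42)**2 - a = (-42)**2 - 1*6846 = 1764 - 6846 = -5082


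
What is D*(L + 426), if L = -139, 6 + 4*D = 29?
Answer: 6601/4 ≈ 1650.3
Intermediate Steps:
D = 23/4 (D = -3/2 + (1/4)*29 = -3/2 + 29/4 = 23/4 ≈ 5.7500)
D*(L + 426) = 23*(-139 + 426)/4 = (23/4)*287 = 6601/4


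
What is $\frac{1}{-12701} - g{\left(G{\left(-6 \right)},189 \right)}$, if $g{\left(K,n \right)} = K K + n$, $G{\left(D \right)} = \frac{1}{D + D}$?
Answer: $- \frac{345683261}{1828944} \approx -189.01$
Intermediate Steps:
$G{\left(D \right)} = \frac{1}{2 D}$
$g{\left(K,n \right)} = n + K^{2}$ ($g{\left(K,n \right)} = K^{2} + n = n + K^{2}$)
$\frac{1}{-12701} - g{\left(G{\left(-6 \right)},189 \right)} = \frac{1}{-12701} - \left(189 + \left(\frac{1}{2 \left(-6\right)}\right)^{2}\right) = - \frac{1}{12701} - \left(189 + \left(\frac{1}{2} \left(- \frac{1}{6}\right)\right)^{2}\right) = - \frac{1}{12701} - \left(189 + \left(- \frac{1}{12}\right)^{2}\right) = - \frac{1}{12701} - \left(189 + \frac{1}{144}\right) = - \frac{1}{12701} - \frac{27217}{144} = - \frac{345683261}{1828944}$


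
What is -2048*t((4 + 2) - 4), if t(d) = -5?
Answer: 10240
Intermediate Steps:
-2048*t((4 + 2) - 4) = -2048*(-5) = 10240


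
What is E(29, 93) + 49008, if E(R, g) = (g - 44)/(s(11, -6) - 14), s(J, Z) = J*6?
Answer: 2548465/52 ≈ 49009.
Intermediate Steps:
s(J, Z) = 6*J
E(R, g) = -11/13 + g/52 (E(R, g) = (g - 44)/(6*11 - 14) = (-44 + g)/(66 - 14) = (-44 + g)/52 = (-44 + g)*(1/52) = -11/13 + g/52)
E(29, 93) + 49008 = (-11/13 + (1/52)*93) + 49008 = (-11/13 + 93/52) + 49008 = 49/52 + 49008 = 2548465/52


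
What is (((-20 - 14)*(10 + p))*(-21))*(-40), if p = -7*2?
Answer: 114240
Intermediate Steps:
p = -14
(((-20 - 14)*(10 + p))*(-21))*(-40) = (((-20 - 14)*(10 - 14))*(-21))*(-40) = (-34*(-4)*(-21))*(-40) = (136*(-21))*(-40) = -2856*(-40) = 114240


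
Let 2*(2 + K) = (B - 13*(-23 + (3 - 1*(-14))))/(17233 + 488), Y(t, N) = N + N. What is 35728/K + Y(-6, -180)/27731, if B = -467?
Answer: -35115008278536/1976471563 ≈ -17767.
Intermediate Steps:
Y(t, N) = 2*N
K = -71273/35442 (K = -2 + ((-467 - 13*(-23 + (3 - 1*(-14))))/(17233 + 488))/2 = -2 + ((-467 - 13*(-23 + (3 + 14)))/17721)/2 = -2 + ((-467 - 13*(-23 + 17))*(1/17721))/2 = -2 + ((-467 - 13*(-6))*(1/17721))/2 = -2 + ((-467 + 78)*(1/17721))/2 = -2 + (-389*1/17721)/2 = -2 + (½)*(-389/17721) = -2 - 389/35442 = -71273/35442 ≈ -2.0110)
35728/K + Y(-6, -180)/27731 = 35728/(-71273/35442) + (2*(-180))/27731 = 35728*(-35442/71273) - 360*1/27731 = -1266271776/71273 - 360/27731 = -35115008278536/1976471563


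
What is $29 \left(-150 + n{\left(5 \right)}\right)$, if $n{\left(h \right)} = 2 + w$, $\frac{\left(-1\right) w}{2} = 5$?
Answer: $-4582$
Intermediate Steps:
$w = -10$ ($w = \left(-2\right) 5 = -10$)
$n{\left(h \right)} = -8$ ($n{\left(h \right)} = 2 - 10 = -8$)
$29 \left(-150 + n{\left(5 \right)}\right) = 29 \left(-150 - 8\right) = 29 \left(-158\right) = -4582$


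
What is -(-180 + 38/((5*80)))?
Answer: 35981/200 ≈ 179.91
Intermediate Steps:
-(-180 + 38/((5*80))) = -(-180 + 38/400) = -(-180 + 38*(1/400)) = -(-180 + 19/200) = -1*(-35981/200) = 35981/200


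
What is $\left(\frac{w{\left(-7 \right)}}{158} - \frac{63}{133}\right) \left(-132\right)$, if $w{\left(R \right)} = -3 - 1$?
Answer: $\frac{98868}{1501} \approx 65.868$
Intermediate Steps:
$w{\left(R \right)} = -4$ ($w{\left(R \right)} = -3 - 1 = -4$)
$\left(\frac{w{\left(-7 \right)}}{158} - \frac{63}{133}\right) \left(-132\right) = \left(- \frac{4}{158} - \frac{63}{133}\right) \left(-132\right) = \left(\left(-4\right) \frac{1}{158} - \frac{9}{19}\right) \left(-132\right) = \left(- \frac{2}{79} - \frac{9}{19}\right) \left(-132\right) = \left(- \frac{749}{1501}\right) \left(-132\right) = \frac{98868}{1501}$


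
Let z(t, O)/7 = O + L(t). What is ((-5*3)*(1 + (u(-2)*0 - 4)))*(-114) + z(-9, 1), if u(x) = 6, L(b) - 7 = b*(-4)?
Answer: -4822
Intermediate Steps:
L(b) = 7 - 4*b (L(b) = 7 + b*(-4) = 7 - 4*b)
z(t, O) = 49 - 28*t + 7*O (z(t, O) = 7*(O + (7 - 4*t)) = 7*(7 + O - 4*t) = 49 - 28*t + 7*O)
((-5*3)*(1 + (u(-2)*0 - 4)))*(-114) + z(-9, 1) = ((-5*3)*(1 + (6*0 - 4)))*(-114) + (49 - 28*(-9) + 7*1) = -15*(1 + (0 - 4))*(-114) + (49 + 252 + 7) = -15*(1 - 4)*(-114) + 308 = -15*(-3)*(-114) + 308 = 45*(-114) + 308 = -5130 + 308 = -4822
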